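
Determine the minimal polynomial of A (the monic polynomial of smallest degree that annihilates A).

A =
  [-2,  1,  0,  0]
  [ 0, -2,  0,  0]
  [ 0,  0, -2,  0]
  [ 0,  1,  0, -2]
x^2 + 4*x + 4

The characteristic polynomial is χ_A(x) = (x + 2)^4, so the eigenvalues are known. The minimal polynomial is
  m_A(x) = Π_λ (x − λ)^{k_λ}
where k_λ is the size of the *largest* Jordan block for λ (equivalently, the smallest k with (A − λI)^k v = 0 for every generalised eigenvector v of λ).

  λ = -2: largest Jordan block has size 2, contributing (x + 2)^2

So m_A(x) = (x + 2)^2 = x^2 + 4*x + 4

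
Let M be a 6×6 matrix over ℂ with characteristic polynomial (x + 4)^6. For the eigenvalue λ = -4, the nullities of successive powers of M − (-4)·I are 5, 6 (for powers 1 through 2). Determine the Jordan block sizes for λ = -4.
Block sizes for λ = -4: [2, 1, 1, 1, 1]

From the dimensions of kernels of powers, the number of Jordan blocks of size at least j is d_j − d_{j−1} where d_j = dim ker(N^j) (with d_0 = 0). Computing the differences gives [5, 1].
The number of blocks of size exactly k is (#blocks of size ≥ k) − (#blocks of size ≥ k + 1), so the partition is: 4 block(s) of size 1, 1 block(s) of size 2.
In nonincreasing order the block sizes are [2, 1, 1, 1, 1].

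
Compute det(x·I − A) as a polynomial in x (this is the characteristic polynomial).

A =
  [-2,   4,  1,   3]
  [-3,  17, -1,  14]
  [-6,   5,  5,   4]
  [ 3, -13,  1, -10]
x^4 - 10*x^3 + 33*x^2 - 40*x + 16

Expanding det(x·I − A) (e.g. by cofactor expansion or by noting that A is similar to its Jordan form J, which has the same characteristic polynomial as A) gives
  χ_A(x) = x^4 - 10*x^3 + 33*x^2 - 40*x + 16
which factors as (x - 4)^2*(x - 1)^2. The eigenvalues (with algebraic multiplicities) are λ = 1 with multiplicity 2, λ = 4 with multiplicity 2.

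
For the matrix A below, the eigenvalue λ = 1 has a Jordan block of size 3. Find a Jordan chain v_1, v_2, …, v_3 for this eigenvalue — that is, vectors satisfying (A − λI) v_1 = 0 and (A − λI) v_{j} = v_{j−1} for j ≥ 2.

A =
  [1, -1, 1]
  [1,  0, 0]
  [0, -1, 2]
A Jordan chain for λ = 1 of length 3:
v_1 = (-1, -1, -1)ᵀ
v_2 = (0, 1, 0)ᵀ
v_3 = (1, 0, 0)ᵀ

Let N = A − (1)·I. We want v_3 with N^3 v_3 = 0 but N^2 v_3 ≠ 0; then v_{j-1} := N · v_j for j = 3, …, 2.

Pick v_3 = (1, 0, 0)ᵀ.
Then v_2 = N · v_3 = (0, 1, 0)ᵀ.
Then v_1 = N · v_2 = (-1, -1, -1)ᵀ.

Sanity check: (A − (1)·I) v_1 = (0, 0, 0)ᵀ = 0. ✓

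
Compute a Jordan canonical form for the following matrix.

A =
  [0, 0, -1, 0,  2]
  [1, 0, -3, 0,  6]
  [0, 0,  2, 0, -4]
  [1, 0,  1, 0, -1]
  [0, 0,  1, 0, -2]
J_3(0) ⊕ J_2(0)

The characteristic polynomial is
  det(x·I − A) = x^5

Eigenvalues and multiplicities (the geometric multiplicity of λ is n − rank(A − λI), which equals the number of Jordan blocks for λ):
  λ = 0: algebraic multiplicity = 5, geometric multiplicity = 2

Determining the block sizes for each eigenvalue:
  λ = 0: with am = 5 and gm = 2, the partition is not yet determined (e.g. several partitions of 5 into 2 parts exist). Let N = A − (0)·I. Computing rank(N^1) = 3, rank(N^2) = 1, rank(N^3) = 0; the number of blocks of size ≥ j is rank(N^{j−1}) − rank(N^j), giving [2, 2, 1]. So we have 1 block(s) of size 3, 1 block(s) of size 2 → block sizes [3, 2]

Assembling the blocks gives a Jordan form
J =
  [0, 1, 0, 0, 0]
  [0, 0, 1, 0, 0]
  [0, 0, 0, 0, 0]
  [0, 0, 0, 0, 1]
  [0, 0, 0, 0, 0]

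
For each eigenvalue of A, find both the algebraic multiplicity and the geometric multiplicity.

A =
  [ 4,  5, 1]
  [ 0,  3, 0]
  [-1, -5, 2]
λ = 3: alg = 3, geom = 2

Step 1 — factor the characteristic polynomial to read off the algebraic multiplicities:
  χ_A(x) = (x - 3)^3

Step 2 — compute geometric multiplicities via the rank-nullity identity g(λ) = n − rank(A − λI):
  rank(A − (3)·I) = 1, so dim ker(A − (3)·I) = n − 1 = 2

Summary:
  λ = 3: algebraic multiplicity = 3, geometric multiplicity = 2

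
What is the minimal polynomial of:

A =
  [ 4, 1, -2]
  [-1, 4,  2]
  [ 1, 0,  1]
x^3 - 9*x^2 + 27*x - 27

The characteristic polynomial is χ_A(x) = (x - 3)^3, so the eigenvalues are known. The minimal polynomial is
  m_A(x) = Π_λ (x − λ)^{k_λ}
where k_λ is the size of the *largest* Jordan block for λ (equivalently, the smallest k with (A − λI)^k v = 0 for every generalised eigenvector v of λ).

  λ = 3: largest Jordan block has size 3, contributing (x − 3)^3

So m_A(x) = (x - 3)^3 = x^3 - 9*x^2 + 27*x - 27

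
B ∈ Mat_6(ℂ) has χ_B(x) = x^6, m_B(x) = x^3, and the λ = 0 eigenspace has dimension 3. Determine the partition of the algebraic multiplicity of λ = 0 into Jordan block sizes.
Block sizes for λ = 0: [3, 2, 1]

Step 1 — from the characteristic polynomial, algebraic multiplicity of λ = 0 is 6. From dim ker(B − (0)·I) = 3, there are exactly 3 Jordan blocks for λ = 0.
Step 2 — from the minimal polynomial, the factor (x − 0)^3 tells us the largest block for λ = 0 has size 3.
Step 3 — with total size 6, 3 blocks, and largest block 3, the block sizes (in nonincreasing order) are [3, 2, 1].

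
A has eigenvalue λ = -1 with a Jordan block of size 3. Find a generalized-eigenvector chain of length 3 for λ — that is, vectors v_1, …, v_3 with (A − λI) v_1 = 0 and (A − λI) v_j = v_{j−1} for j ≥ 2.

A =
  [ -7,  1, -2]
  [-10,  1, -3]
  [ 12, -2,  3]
A Jordan chain for λ = -1 of length 3:
v_1 = (2, 4, -4)ᵀ
v_2 = (-6, -10, 12)ᵀ
v_3 = (1, 0, 0)ᵀ

Let N = A − (-1)·I. We want v_3 with N^3 v_3 = 0 but N^2 v_3 ≠ 0; then v_{j-1} := N · v_j for j = 3, …, 2.

Pick v_3 = (1, 0, 0)ᵀ.
Then v_2 = N · v_3 = (-6, -10, 12)ᵀ.
Then v_1 = N · v_2 = (2, 4, -4)ᵀ.

Sanity check: (A − (-1)·I) v_1 = (0, 0, 0)ᵀ = 0. ✓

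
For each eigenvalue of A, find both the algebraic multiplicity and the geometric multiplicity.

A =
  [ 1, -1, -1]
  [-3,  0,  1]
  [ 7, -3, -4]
λ = -1: alg = 3, geom = 1

Step 1 — factor the characteristic polynomial to read off the algebraic multiplicities:
  χ_A(x) = (x + 1)^3

Step 2 — compute geometric multiplicities via the rank-nullity identity g(λ) = n − rank(A − λI):
  rank(A − (-1)·I) = 2, so dim ker(A − (-1)·I) = n − 2 = 1

Summary:
  λ = -1: algebraic multiplicity = 3, geometric multiplicity = 1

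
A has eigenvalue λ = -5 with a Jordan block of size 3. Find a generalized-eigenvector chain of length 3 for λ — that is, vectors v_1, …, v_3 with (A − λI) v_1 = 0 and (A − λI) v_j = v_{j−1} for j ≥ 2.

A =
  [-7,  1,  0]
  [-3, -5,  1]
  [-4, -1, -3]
A Jordan chain for λ = -5 of length 3:
v_1 = (1, 2, 3)ᵀ
v_2 = (-2, -3, -4)ᵀ
v_3 = (1, 0, 0)ᵀ

Let N = A − (-5)·I. We want v_3 with N^3 v_3 = 0 but N^2 v_3 ≠ 0; then v_{j-1} := N · v_j for j = 3, …, 2.

Pick v_3 = (1, 0, 0)ᵀ.
Then v_2 = N · v_3 = (-2, -3, -4)ᵀ.
Then v_1 = N · v_2 = (1, 2, 3)ᵀ.

Sanity check: (A − (-5)·I) v_1 = (0, 0, 0)ᵀ = 0. ✓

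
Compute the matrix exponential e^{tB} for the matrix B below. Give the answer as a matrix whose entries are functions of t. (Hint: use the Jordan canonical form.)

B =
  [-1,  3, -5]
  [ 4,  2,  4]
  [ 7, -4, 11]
e^{tB} =
  [t^2*exp(4*t) - 5*t*exp(4*t) + exp(4*t), -t^2*exp(4*t)/2 + 3*t*exp(4*t), t^2*exp(4*t) - 5*t*exp(4*t)]
  [4*t*exp(4*t), -2*t*exp(4*t) + exp(4*t), 4*t*exp(4*t)]
  [-t^2*exp(4*t) + 7*t*exp(4*t), t^2*exp(4*t)/2 - 4*t*exp(4*t), -t^2*exp(4*t) + 7*t*exp(4*t) + exp(4*t)]

Strategy: write B = P · J · P⁻¹ where J is a Jordan canonical form, so e^{tB} = P · e^{tJ} · P⁻¹, and e^{tJ} can be computed block-by-block.

B has Jordan form
J =
  [4, 1, 0]
  [0, 4, 1]
  [0, 0, 4]
(up to reordering of blocks).

Per-block formulas:
  For a 3×3 Jordan block J_3(4): exp(t · J_3(4)) = e^(4t)·(I + t·N + (t^2/2)·N^2), where N is the 3×3 nilpotent shift.

After assembling e^{tJ} and conjugating by P, we get:

e^{tB} =
  [t^2*exp(4*t) - 5*t*exp(4*t) + exp(4*t), -t^2*exp(4*t)/2 + 3*t*exp(4*t), t^2*exp(4*t) - 5*t*exp(4*t)]
  [4*t*exp(4*t), -2*t*exp(4*t) + exp(4*t), 4*t*exp(4*t)]
  [-t^2*exp(4*t) + 7*t*exp(4*t), t^2*exp(4*t)/2 - 4*t*exp(4*t), -t^2*exp(4*t) + 7*t*exp(4*t) + exp(4*t)]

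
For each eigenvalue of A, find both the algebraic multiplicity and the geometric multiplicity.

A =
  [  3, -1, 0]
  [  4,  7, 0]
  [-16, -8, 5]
λ = 5: alg = 3, geom = 2

Step 1 — factor the characteristic polynomial to read off the algebraic multiplicities:
  χ_A(x) = (x - 5)^3

Step 2 — compute geometric multiplicities via the rank-nullity identity g(λ) = n − rank(A − λI):
  rank(A − (5)·I) = 1, so dim ker(A − (5)·I) = n − 1 = 2

Summary:
  λ = 5: algebraic multiplicity = 3, geometric multiplicity = 2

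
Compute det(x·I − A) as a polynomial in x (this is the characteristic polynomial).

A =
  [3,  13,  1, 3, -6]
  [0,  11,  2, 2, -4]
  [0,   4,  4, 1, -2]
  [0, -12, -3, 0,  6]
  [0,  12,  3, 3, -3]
x^5 - 15*x^4 + 90*x^3 - 270*x^2 + 405*x - 243

Expanding det(x·I − A) (e.g. by cofactor expansion or by noting that A is similar to its Jordan form J, which has the same characteristic polynomial as A) gives
  χ_A(x) = x^5 - 15*x^4 + 90*x^3 - 270*x^2 + 405*x - 243
which factors as (x - 3)^5. The eigenvalues (with algebraic multiplicities) are λ = 3 with multiplicity 5.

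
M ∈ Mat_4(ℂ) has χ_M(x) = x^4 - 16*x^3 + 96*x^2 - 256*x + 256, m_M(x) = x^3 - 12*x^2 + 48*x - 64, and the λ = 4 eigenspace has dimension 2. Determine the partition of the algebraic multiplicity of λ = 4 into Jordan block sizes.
Block sizes for λ = 4: [3, 1]

Step 1 — from the characteristic polynomial, algebraic multiplicity of λ = 4 is 4. From dim ker(M − (4)·I) = 2, there are exactly 2 Jordan blocks for λ = 4.
Step 2 — from the minimal polynomial, the factor (x − 4)^3 tells us the largest block for λ = 4 has size 3.
Step 3 — with total size 4, 2 blocks, and largest block 3, the block sizes (in nonincreasing order) are [3, 1].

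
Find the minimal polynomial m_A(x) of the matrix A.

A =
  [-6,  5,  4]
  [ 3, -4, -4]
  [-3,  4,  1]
x^3 + 9*x^2 + 27*x + 27

The characteristic polynomial is χ_A(x) = (x + 3)^3, so the eigenvalues are known. The minimal polynomial is
  m_A(x) = Π_λ (x − λ)^{k_λ}
where k_λ is the size of the *largest* Jordan block for λ (equivalently, the smallest k with (A − λI)^k v = 0 for every generalised eigenvector v of λ).

  λ = -3: largest Jordan block has size 3, contributing (x + 3)^3

So m_A(x) = (x + 3)^3 = x^3 + 9*x^2 + 27*x + 27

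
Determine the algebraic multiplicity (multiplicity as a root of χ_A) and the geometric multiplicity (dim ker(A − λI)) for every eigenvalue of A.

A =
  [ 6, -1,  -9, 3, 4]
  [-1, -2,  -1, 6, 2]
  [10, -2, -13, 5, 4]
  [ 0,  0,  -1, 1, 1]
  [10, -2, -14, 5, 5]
λ = -3: alg = 2, geom = 1; λ = 1: alg = 3, geom = 1

Step 1 — factor the characteristic polynomial to read off the algebraic multiplicities:
  χ_A(x) = (x - 1)^3*(x + 3)^2

Step 2 — compute geometric multiplicities via the rank-nullity identity g(λ) = n − rank(A − λI):
  rank(A − (-3)·I) = 4, so dim ker(A − (-3)·I) = n − 4 = 1
  rank(A − (1)·I) = 4, so dim ker(A − (1)·I) = n − 4 = 1

Summary:
  λ = -3: algebraic multiplicity = 2, geometric multiplicity = 1
  λ = 1: algebraic multiplicity = 3, geometric multiplicity = 1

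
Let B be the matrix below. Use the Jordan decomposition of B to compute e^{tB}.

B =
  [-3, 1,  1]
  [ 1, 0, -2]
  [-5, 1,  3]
e^{tB} =
  [-2*t*exp(-t) + exp(-t), t*exp(-t), t*exp(-t)]
  [-2*t*exp(-t) + exp(2*t) - exp(-t), t*exp(-t) + exp(-t), t*exp(-t) - exp(2*t) + exp(-t)]
  [-2*t*exp(-t) - exp(2*t) + exp(-t), t*exp(-t), t*exp(-t) + exp(2*t)]

Strategy: write B = P · J · P⁻¹ where J is a Jordan canonical form, so e^{tB} = P · e^{tJ} · P⁻¹, and e^{tJ} can be computed block-by-block.

B has Jordan form
J =
  [-1,  1, 0]
  [ 0, -1, 0]
  [ 0,  0, 2]
(up to reordering of blocks).

Per-block formulas:
  For a 1×1 block at λ = 2: exp(t · [2]) = [e^(2t)].
  For a 2×2 Jordan block J_2(-1): exp(t · J_2(-1)) = e^(-1t)·(I + t·N), where N is the 2×2 nilpotent shift.

After assembling e^{tJ} and conjugating by P, we get:

e^{tB} =
  [-2*t*exp(-t) + exp(-t), t*exp(-t), t*exp(-t)]
  [-2*t*exp(-t) + exp(2*t) - exp(-t), t*exp(-t) + exp(-t), t*exp(-t) - exp(2*t) + exp(-t)]
  [-2*t*exp(-t) - exp(2*t) + exp(-t), t*exp(-t), t*exp(-t) + exp(2*t)]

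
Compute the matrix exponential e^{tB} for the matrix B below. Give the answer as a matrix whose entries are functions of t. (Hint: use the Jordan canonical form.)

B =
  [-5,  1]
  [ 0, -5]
e^{tB} =
  [exp(-5*t), t*exp(-5*t)]
  [0, exp(-5*t)]

Strategy: write B = P · J · P⁻¹ where J is a Jordan canonical form, so e^{tB} = P · e^{tJ} · P⁻¹, and e^{tJ} can be computed block-by-block.

B has Jordan form
J =
  [-5,  1]
  [ 0, -5]
(up to reordering of blocks).

Per-block formulas:
  For a 2×2 Jordan block J_2(-5): exp(t · J_2(-5)) = e^(-5t)·(I + t·N), where N is the 2×2 nilpotent shift.

After assembling e^{tJ} and conjugating by P, we get:

e^{tB} =
  [exp(-5*t), t*exp(-5*t)]
  [0, exp(-5*t)]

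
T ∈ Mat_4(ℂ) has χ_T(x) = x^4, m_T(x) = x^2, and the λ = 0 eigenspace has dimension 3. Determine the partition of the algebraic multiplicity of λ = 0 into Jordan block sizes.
Block sizes for λ = 0: [2, 1, 1]

Step 1 — from the characteristic polynomial, algebraic multiplicity of λ = 0 is 4. From dim ker(T − (0)·I) = 3, there are exactly 3 Jordan blocks for λ = 0.
Step 2 — from the minimal polynomial, the factor (x − 0)^2 tells us the largest block for λ = 0 has size 2.
Step 3 — with total size 4, 3 blocks, and largest block 2, the block sizes (in nonincreasing order) are [2, 1, 1].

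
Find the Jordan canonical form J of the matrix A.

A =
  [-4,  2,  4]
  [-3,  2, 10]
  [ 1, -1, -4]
J_3(-2)

The characteristic polynomial is
  det(x·I − A) = x^3 + 6*x^2 + 12*x + 8 = (x + 2)^3

Eigenvalues and multiplicities (the geometric multiplicity of λ is n − rank(A − λI), which equals the number of Jordan blocks for λ):
  λ = -2: algebraic multiplicity = 3, geometric multiplicity = 1

Determining the block sizes for each eigenvalue:
  λ = -2: one block (gm = 1), so the single block has size am = 3 → block sizes [3]

Assembling the blocks gives a Jordan form
J =
  [-2,  1,  0]
  [ 0, -2,  1]
  [ 0,  0, -2]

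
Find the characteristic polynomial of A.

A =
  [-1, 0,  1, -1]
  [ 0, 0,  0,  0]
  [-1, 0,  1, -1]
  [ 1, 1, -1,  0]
x^4

Expanding det(x·I − A) (e.g. by cofactor expansion or by noting that A is similar to its Jordan form J, which has the same characteristic polynomial as A) gives
  χ_A(x) = x^4
which factors as x^4. The eigenvalues (with algebraic multiplicities) are λ = 0 with multiplicity 4.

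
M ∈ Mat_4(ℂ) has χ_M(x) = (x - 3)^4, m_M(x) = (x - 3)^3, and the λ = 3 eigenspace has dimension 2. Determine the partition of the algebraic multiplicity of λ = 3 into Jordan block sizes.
Block sizes for λ = 3: [3, 1]

Step 1 — from the characteristic polynomial, algebraic multiplicity of λ = 3 is 4. From dim ker(M − (3)·I) = 2, there are exactly 2 Jordan blocks for λ = 3.
Step 2 — from the minimal polynomial, the factor (x − 3)^3 tells us the largest block for λ = 3 has size 3.
Step 3 — with total size 4, 2 blocks, and largest block 3, the block sizes (in nonincreasing order) are [3, 1].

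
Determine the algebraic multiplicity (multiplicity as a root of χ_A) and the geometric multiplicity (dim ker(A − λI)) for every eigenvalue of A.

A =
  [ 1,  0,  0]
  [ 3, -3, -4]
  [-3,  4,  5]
λ = 1: alg = 3, geom = 2

Step 1 — factor the characteristic polynomial to read off the algebraic multiplicities:
  χ_A(x) = (x - 1)^3

Step 2 — compute geometric multiplicities via the rank-nullity identity g(λ) = n − rank(A − λI):
  rank(A − (1)·I) = 1, so dim ker(A − (1)·I) = n − 1 = 2

Summary:
  λ = 1: algebraic multiplicity = 3, geometric multiplicity = 2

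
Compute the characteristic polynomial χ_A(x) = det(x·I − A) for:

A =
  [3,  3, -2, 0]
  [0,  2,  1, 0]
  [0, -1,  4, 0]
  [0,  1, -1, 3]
x^4 - 12*x^3 + 54*x^2 - 108*x + 81

Expanding det(x·I − A) (e.g. by cofactor expansion or by noting that A is similar to its Jordan form J, which has the same characteristic polynomial as A) gives
  χ_A(x) = x^4 - 12*x^3 + 54*x^2 - 108*x + 81
which factors as (x - 3)^4. The eigenvalues (with algebraic multiplicities) are λ = 3 with multiplicity 4.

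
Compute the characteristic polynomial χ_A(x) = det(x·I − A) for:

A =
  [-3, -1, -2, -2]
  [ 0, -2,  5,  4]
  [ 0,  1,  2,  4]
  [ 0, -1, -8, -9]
x^4 + 12*x^3 + 54*x^2 + 108*x + 81

Expanding det(x·I − A) (e.g. by cofactor expansion or by noting that A is similar to its Jordan form J, which has the same characteristic polynomial as A) gives
  χ_A(x) = x^4 + 12*x^3 + 54*x^2 + 108*x + 81
which factors as (x + 3)^4. The eigenvalues (with algebraic multiplicities) are λ = -3 with multiplicity 4.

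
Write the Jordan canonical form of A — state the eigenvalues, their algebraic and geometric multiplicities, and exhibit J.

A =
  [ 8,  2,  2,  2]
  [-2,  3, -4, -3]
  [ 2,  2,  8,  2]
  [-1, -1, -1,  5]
J_3(6) ⊕ J_1(6)

The characteristic polynomial is
  det(x·I − A) = x^4 - 24*x^3 + 216*x^2 - 864*x + 1296 = (x - 6)^4

Eigenvalues and multiplicities (the geometric multiplicity of λ is n − rank(A − λI), which equals the number of Jordan blocks for λ):
  λ = 6: algebraic multiplicity = 4, geometric multiplicity = 2

Determining the block sizes for each eigenvalue:
  λ = 6: with am = 4 and gm = 2, the partition is not yet determined (e.g. several partitions of 4 into 2 parts exist). Let N = A − (6)·I. Computing rank(N^1) = 2, rank(N^2) = 1, rank(N^3) = 0; the number of blocks of size ≥ j is rank(N^{j−1}) − rank(N^j), giving [2, 1, 1]. So we have 1 block(s) of size 3, 1 block(s) of size 1 → block sizes [3, 1]

Assembling the blocks gives a Jordan form
J =
  [6, 1, 0, 0]
  [0, 6, 1, 0]
  [0, 0, 6, 0]
  [0, 0, 0, 6]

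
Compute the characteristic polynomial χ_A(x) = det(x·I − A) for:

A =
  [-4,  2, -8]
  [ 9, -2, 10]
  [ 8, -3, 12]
x^3 - 6*x^2 + 12*x - 8

Expanding det(x·I − A) (e.g. by cofactor expansion or by noting that A is similar to its Jordan form J, which has the same characteristic polynomial as A) gives
  χ_A(x) = x^3 - 6*x^2 + 12*x - 8
which factors as (x - 2)^3. The eigenvalues (with algebraic multiplicities) are λ = 2 with multiplicity 3.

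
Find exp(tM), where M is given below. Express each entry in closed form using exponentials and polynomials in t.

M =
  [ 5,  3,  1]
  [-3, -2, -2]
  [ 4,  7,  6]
e^{tM} =
  [-t^2*exp(3*t)/2 + 2*t*exp(3*t) + exp(3*t), -t^2*exp(3*t) + 3*t*exp(3*t), -t^2*exp(3*t)/2 + t*exp(3*t)]
  [t^2*exp(3*t)/2 - 3*t*exp(3*t), t^2*exp(3*t) - 5*t*exp(3*t) + exp(3*t), t^2*exp(3*t)/2 - 2*t*exp(3*t)]
  [-t^2*exp(3*t)/2 + 4*t*exp(3*t), -t^2*exp(3*t) + 7*t*exp(3*t), -t^2*exp(3*t)/2 + 3*t*exp(3*t) + exp(3*t)]

Strategy: write M = P · J · P⁻¹ where J is a Jordan canonical form, so e^{tM} = P · e^{tJ} · P⁻¹, and e^{tJ} can be computed block-by-block.

M has Jordan form
J =
  [3, 1, 0]
  [0, 3, 1]
  [0, 0, 3]
(up to reordering of blocks).

Per-block formulas:
  For a 3×3 Jordan block J_3(3): exp(t · J_3(3)) = e^(3t)·(I + t·N + (t^2/2)·N^2), where N is the 3×3 nilpotent shift.

After assembling e^{tJ} and conjugating by P, we get:

e^{tM} =
  [-t^2*exp(3*t)/2 + 2*t*exp(3*t) + exp(3*t), -t^2*exp(3*t) + 3*t*exp(3*t), -t^2*exp(3*t)/2 + t*exp(3*t)]
  [t^2*exp(3*t)/2 - 3*t*exp(3*t), t^2*exp(3*t) - 5*t*exp(3*t) + exp(3*t), t^2*exp(3*t)/2 - 2*t*exp(3*t)]
  [-t^2*exp(3*t)/2 + 4*t*exp(3*t), -t^2*exp(3*t) + 7*t*exp(3*t), -t^2*exp(3*t)/2 + 3*t*exp(3*t) + exp(3*t)]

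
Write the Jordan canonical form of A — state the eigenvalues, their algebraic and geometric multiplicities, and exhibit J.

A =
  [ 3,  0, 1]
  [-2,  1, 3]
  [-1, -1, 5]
J_3(3)

The characteristic polynomial is
  det(x·I − A) = x^3 - 9*x^2 + 27*x - 27 = (x - 3)^3

Eigenvalues and multiplicities (the geometric multiplicity of λ is n − rank(A − λI), which equals the number of Jordan blocks for λ):
  λ = 3: algebraic multiplicity = 3, geometric multiplicity = 1

Determining the block sizes for each eigenvalue:
  λ = 3: one block (gm = 1), so the single block has size am = 3 → block sizes [3]

Assembling the blocks gives a Jordan form
J =
  [3, 1, 0]
  [0, 3, 1]
  [0, 0, 3]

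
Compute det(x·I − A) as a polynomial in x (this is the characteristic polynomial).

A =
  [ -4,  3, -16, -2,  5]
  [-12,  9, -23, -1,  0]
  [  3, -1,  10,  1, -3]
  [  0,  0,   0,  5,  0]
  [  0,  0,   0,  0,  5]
x^5 - 25*x^4 + 250*x^3 - 1250*x^2 + 3125*x - 3125

Expanding det(x·I − A) (e.g. by cofactor expansion or by noting that A is similar to its Jordan form J, which has the same characteristic polynomial as A) gives
  χ_A(x) = x^5 - 25*x^4 + 250*x^3 - 1250*x^2 + 3125*x - 3125
which factors as (x - 5)^5. The eigenvalues (with algebraic multiplicities) are λ = 5 with multiplicity 5.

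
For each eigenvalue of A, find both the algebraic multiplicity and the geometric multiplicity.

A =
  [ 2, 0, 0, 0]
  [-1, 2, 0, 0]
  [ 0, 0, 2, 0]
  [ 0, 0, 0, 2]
λ = 2: alg = 4, geom = 3

Step 1 — factor the characteristic polynomial to read off the algebraic multiplicities:
  χ_A(x) = (x - 2)^4

Step 2 — compute geometric multiplicities via the rank-nullity identity g(λ) = n − rank(A − λI):
  rank(A − (2)·I) = 1, so dim ker(A − (2)·I) = n − 1 = 3

Summary:
  λ = 2: algebraic multiplicity = 4, geometric multiplicity = 3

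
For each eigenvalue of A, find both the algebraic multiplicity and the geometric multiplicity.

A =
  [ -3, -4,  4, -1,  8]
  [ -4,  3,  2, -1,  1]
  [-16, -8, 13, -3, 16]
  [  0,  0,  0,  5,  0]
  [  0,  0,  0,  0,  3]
λ = 3: alg = 2, geom = 1; λ = 5: alg = 3, geom = 2

Step 1 — factor the characteristic polynomial to read off the algebraic multiplicities:
  χ_A(x) = (x - 5)^3*(x - 3)^2

Step 2 — compute geometric multiplicities via the rank-nullity identity g(λ) = n − rank(A − λI):
  rank(A − (3)·I) = 4, so dim ker(A − (3)·I) = n − 4 = 1
  rank(A − (5)·I) = 3, so dim ker(A − (5)·I) = n − 3 = 2

Summary:
  λ = 3: algebraic multiplicity = 2, geometric multiplicity = 1
  λ = 5: algebraic multiplicity = 3, geometric multiplicity = 2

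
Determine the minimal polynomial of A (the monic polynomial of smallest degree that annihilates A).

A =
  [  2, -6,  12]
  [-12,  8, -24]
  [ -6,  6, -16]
x^2 + 2*x - 8

The characteristic polynomial is χ_A(x) = (x - 2)*(x + 4)^2, so the eigenvalues are known. The minimal polynomial is
  m_A(x) = Π_λ (x − λ)^{k_λ}
where k_λ is the size of the *largest* Jordan block for λ (equivalently, the smallest k with (A − λI)^k v = 0 for every generalised eigenvector v of λ).

  λ = -4: largest Jordan block has size 1, contributing (x + 4)
  λ = 2: largest Jordan block has size 1, contributing (x − 2)

So m_A(x) = (x - 2)*(x + 4) = x^2 + 2*x - 8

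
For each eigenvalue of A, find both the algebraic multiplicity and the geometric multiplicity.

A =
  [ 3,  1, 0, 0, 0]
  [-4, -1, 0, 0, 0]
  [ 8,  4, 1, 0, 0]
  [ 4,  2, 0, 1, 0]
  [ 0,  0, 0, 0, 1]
λ = 1: alg = 5, geom = 4

Step 1 — factor the characteristic polynomial to read off the algebraic multiplicities:
  χ_A(x) = (x - 1)^5

Step 2 — compute geometric multiplicities via the rank-nullity identity g(λ) = n − rank(A − λI):
  rank(A − (1)·I) = 1, so dim ker(A − (1)·I) = n − 1 = 4

Summary:
  λ = 1: algebraic multiplicity = 5, geometric multiplicity = 4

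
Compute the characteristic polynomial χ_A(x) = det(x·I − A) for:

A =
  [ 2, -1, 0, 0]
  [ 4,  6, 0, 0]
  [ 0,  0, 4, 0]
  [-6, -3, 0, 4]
x^4 - 16*x^3 + 96*x^2 - 256*x + 256

Expanding det(x·I − A) (e.g. by cofactor expansion or by noting that A is similar to its Jordan form J, which has the same characteristic polynomial as A) gives
  χ_A(x) = x^4 - 16*x^3 + 96*x^2 - 256*x + 256
which factors as (x - 4)^4. The eigenvalues (with algebraic multiplicities) are λ = 4 with multiplicity 4.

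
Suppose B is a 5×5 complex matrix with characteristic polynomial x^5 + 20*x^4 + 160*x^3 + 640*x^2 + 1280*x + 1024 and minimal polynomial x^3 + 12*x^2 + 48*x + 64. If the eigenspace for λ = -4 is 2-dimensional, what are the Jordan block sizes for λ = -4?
Block sizes for λ = -4: [3, 2]

Step 1 — from the characteristic polynomial, algebraic multiplicity of λ = -4 is 5. From dim ker(B − (-4)·I) = 2, there are exactly 2 Jordan blocks for λ = -4.
Step 2 — from the minimal polynomial, the factor (x + 4)^3 tells us the largest block for λ = -4 has size 3.
Step 3 — with total size 5, 2 blocks, and largest block 3, the block sizes (in nonincreasing order) are [3, 2].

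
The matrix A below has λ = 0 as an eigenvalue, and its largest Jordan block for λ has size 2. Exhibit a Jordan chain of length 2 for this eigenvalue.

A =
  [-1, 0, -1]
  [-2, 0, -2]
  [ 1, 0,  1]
A Jordan chain for λ = 0 of length 2:
v_1 = (-1, -2, 1)ᵀ
v_2 = (1, 0, 0)ᵀ

Let N = A − (0)·I. We want v_2 with N^2 v_2 = 0 but N^1 v_2 ≠ 0; then v_{j-1} := N · v_j for j = 2, …, 2.

Pick v_2 = (1, 0, 0)ᵀ.
Then v_1 = N · v_2 = (-1, -2, 1)ᵀ.

Sanity check: (A − (0)·I) v_1 = (0, 0, 0)ᵀ = 0. ✓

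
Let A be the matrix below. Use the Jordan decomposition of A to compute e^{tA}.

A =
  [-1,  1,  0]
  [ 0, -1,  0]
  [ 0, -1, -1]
e^{tA} =
  [exp(-t), t*exp(-t), 0]
  [0, exp(-t), 0]
  [0, -t*exp(-t), exp(-t)]

Strategy: write A = P · J · P⁻¹ where J is a Jordan canonical form, so e^{tA} = P · e^{tJ} · P⁻¹, and e^{tJ} can be computed block-by-block.

A has Jordan form
J =
  [-1,  1,  0]
  [ 0, -1,  0]
  [ 0,  0, -1]
(up to reordering of blocks).

Per-block formulas:
  For a 1×1 block at λ = -1: exp(t · [-1]) = [e^(-1t)].
  For a 2×2 Jordan block J_2(-1): exp(t · J_2(-1)) = e^(-1t)·(I + t·N), where N is the 2×2 nilpotent shift.

After assembling e^{tJ} and conjugating by P, we get:

e^{tA} =
  [exp(-t), t*exp(-t), 0]
  [0, exp(-t), 0]
  [0, -t*exp(-t), exp(-t)]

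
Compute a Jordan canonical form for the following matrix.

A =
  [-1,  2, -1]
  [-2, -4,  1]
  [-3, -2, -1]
J_3(-2)

The characteristic polynomial is
  det(x·I − A) = x^3 + 6*x^2 + 12*x + 8 = (x + 2)^3

Eigenvalues and multiplicities (the geometric multiplicity of λ is n − rank(A − λI), which equals the number of Jordan blocks for λ):
  λ = -2: algebraic multiplicity = 3, geometric multiplicity = 1

Determining the block sizes for each eigenvalue:
  λ = -2: one block (gm = 1), so the single block has size am = 3 → block sizes [3]

Assembling the blocks gives a Jordan form
J =
  [-2,  1,  0]
  [ 0, -2,  1]
  [ 0,  0, -2]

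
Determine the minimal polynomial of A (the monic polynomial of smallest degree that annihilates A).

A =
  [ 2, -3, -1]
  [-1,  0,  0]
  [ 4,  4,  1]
x^3 - 3*x^2 + 3*x - 1

The characteristic polynomial is χ_A(x) = (x - 1)^3, so the eigenvalues are known. The minimal polynomial is
  m_A(x) = Π_λ (x − λ)^{k_λ}
where k_λ is the size of the *largest* Jordan block for λ (equivalently, the smallest k with (A − λI)^k v = 0 for every generalised eigenvector v of λ).

  λ = 1: largest Jordan block has size 3, contributing (x − 1)^3

So m_A(x) = (x - 1)^3 = x^3 - 3*x^2 + 3*x - 1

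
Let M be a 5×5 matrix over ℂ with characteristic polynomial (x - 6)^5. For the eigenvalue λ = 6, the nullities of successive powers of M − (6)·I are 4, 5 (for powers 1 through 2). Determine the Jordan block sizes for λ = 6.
Block sizes for λ = 6: [2, 1, 1, 1]

From the dimensions of kernels of powers, the number of Jordan blocks of size at least j is d_j − d_{j−1} where d_j = dim ker(N^j) (with d_0 = 0). Computing the differences gives [4, 1].
The number of blocks of size exactly k is (#blocks of size ≥ k) − (#blocks of size ≥ k + 1), so the partition is: 3 block(s) of size 1, 1 block(s) of size 2.
In nonincreasing order the block sizes are [2, 1, 1, 1].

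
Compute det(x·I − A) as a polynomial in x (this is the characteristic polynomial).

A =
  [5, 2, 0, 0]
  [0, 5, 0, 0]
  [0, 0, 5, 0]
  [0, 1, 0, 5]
x^4 - 20*x^3 + 150*x^2 - 500*x + 625

Expanding det(x·I − A) (e.g. by cofactor expansion or by noting that A is similar to its Jordan form J, which has the same characteristic polynomial as A) gives
  χ_A(x) = x^4 - 20*x^3 + 150*x^2 - 500*x + 625
which factors as (x - 5)^4. The eigenvalues (with algebraic multiplicities) are λ = 5 with multiplicity 4.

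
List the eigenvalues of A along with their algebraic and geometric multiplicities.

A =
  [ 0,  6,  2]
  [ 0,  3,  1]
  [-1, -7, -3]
λ = 0: alg = 3, geom = 1

Step 1 — factor the characteristic polynomial to read off the algebraic multiplicities:
  χ_A(x) = x^3

Step 2 — compute geometric multiplicities via the rank-nullity identity g(λ) = n − rank(A − λI):
  rank(A − (0)·I) = 2, so dim ker(A − (0)·I) = n − 2 = 1

Summary:
  λ = 0: algebraic multiplicity = 3, geometric multiplicity = 1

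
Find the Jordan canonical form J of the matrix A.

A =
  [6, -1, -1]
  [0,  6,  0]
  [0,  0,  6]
J_2(6) ⊕ J_1(6)

The characteristic polynomial is
  det(x·I − A) = x^3 - 18*x^2 + 108*x - 216 = (x - 6)^3

Eigenvalues and multiplicities (the geometric multiplicity of λ is n − rank(A − λI), which equals the number of Jordan blocks for λ):
  λ = 6: algebraic multiplicity = 3, geometric multiplicity = 2

Determining the block sizes for each eigenvalue:
  λ = 6: 2 blocks summing to 3 forces exactly one block of size 2 and the rest size 1 → block sizes [2, 1]

Assembling the blocks gives a Jordan form
J =
  [6, 1, 0]
  [0, 6, 0]
  [0, 0, 6]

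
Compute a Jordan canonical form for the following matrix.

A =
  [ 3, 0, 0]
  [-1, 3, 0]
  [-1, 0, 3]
J_2(3) ⊕ J_1(3)

The characteristic polynomial is
  det(x·I − A) = x^3 - 9*x^2 + 27*x - 27 = (x - 3)^3

Eigenvalues and multiplicities (the geometric multiplicity of λ is n − rank(A − λI), which equals the number of Jordan blocks for λ):
  λ = 3: algebraic multiplicity = 3, geometric multiplicity = 2

Determining the block sizes for each eigenvalue:
  λ = 3: 2 blocks summing to 3 forces exactly one block of size 2 and the rest size 1 → block sizes [2, 1]

Assembling the blocks gives a Jordan form
J =
  [3, 1, 0]
  [0, 3, 0]
  [0, 0, 3]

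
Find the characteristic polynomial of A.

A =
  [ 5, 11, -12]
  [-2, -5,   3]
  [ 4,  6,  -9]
x^3 + 9*x^2 + 27*x + 27

Expanding det(x·I − A) (e.g. by cofactor expansion or by noting that A is similar to its Jordan form J, which has the same characteristic polynomial as A) gives
  χ_A(x) = x^3 + 9*x^2 + 27*x + 27
which factors as (x + 3)^3. The eigenvalues (with algebraic multiplicities) are λ = -3 with multiplicity 3.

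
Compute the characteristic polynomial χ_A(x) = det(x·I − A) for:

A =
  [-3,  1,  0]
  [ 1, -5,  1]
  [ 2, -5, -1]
x^3 + 9*x^2 + 27*x + 27

Expanding det(x·I − A) (e.g. by cofactor expansion or by noting that A is similar to its Jordan form J, which has the same characteristic polynomial as A) gives
  χ_A(x) = x^3 + 9*x^2 + 27*x + 27
which factors as (x + 3)^3. The eigenvalues (with algebraic multiplicities) are λ = -3 with multiplicity 3.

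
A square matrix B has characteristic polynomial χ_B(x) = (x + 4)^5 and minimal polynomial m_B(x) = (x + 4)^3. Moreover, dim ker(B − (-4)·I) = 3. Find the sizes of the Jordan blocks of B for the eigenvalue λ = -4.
Block sizes for λ = -4: [3, 1, 1]

Step 1 — from the characteristic polynomial, algebraic multiplicity of λ = -4 is 5. From dim ker(B − (-4)·I) = 3, there are exactly 3 Jordan blocks for λ = -4.
Step 2 — from the minimal polynomial, the factor (x + 4)^3 tells us the largest block for λ = -4 has size 3.
Step 3 — with total size 5, 3 blocks, and largest block 3, the block sizes (in nonincreasing order) are [3, 1, 1].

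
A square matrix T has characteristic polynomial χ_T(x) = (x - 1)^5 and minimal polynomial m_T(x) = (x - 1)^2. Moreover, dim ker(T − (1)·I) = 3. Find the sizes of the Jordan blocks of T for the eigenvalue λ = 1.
Block sizes for λ = 1: [2, 2, 1]

Step 1 — from the characteristic polynomial, algebraic multiplicity of λ = 1 is 5. From dim ker(T − (1)·I) = 3, there are exactly 3 Jordan blocks for λ = 1.
Step 2 — from the minimal polynomial, the factor (x − 1)^2 tells us the largest block for λ = 1 has size 2.
Step 3 — with total size 5, 3 blocks, and largest block 2, the block sizes (in nonincreasing order) are [2, 2, 1].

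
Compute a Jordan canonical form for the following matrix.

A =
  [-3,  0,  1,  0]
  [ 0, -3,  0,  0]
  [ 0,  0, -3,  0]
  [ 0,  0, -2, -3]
J_2(-3) ⊕ J_1(-3) ⊕ J_1(-3)

The characteristic polynomial is
  det(x·I − A) = x^4 + 12*x^3 + 54*x^2 + 108*x + 81 = (x + 3)^4

Eigenvalues and multiplicities (the geometric multiplicity of λ is n − rank(A − λI), which equals the number of Jordan blocks for λ):
  λ = -3: algebraic multiplicity = 4, geometric multiplicity = 3

Determining the block sizes for each eigenvalue:
  λ = -3: 3 blocks summing to 4 forces exactly one block of size 2 and the rest size 1 → block sizes [2, 1, 1]

Assembling the blocks gives a Jordan form
J =
  [-3,  1,  0,  0]
  [ 0, -3,  0,  0]
  [ 0,  0, -3,  0]
  [ 0,  0,  0, -3]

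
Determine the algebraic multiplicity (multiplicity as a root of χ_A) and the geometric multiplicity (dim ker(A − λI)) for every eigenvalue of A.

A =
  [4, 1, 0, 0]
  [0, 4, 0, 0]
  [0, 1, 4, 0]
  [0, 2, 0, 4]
λ = 4: alg = 4, geom = 3

Step 1 — factor the characteristic polynomial to read off the algebraic multiplicities:
  χ_A(x) = (x - 4)^4

Step 2 — compute geometric multiplicities via the rank-nullity identity g(λ) = n − rank(A − λI):
  rank(A − (4)·I) = 1, so dim ker(A − (4)·I) = n − 1 = 3

Summary:
  λ = 4: algebraic multiplicity = 4, geometric multiplicity = 3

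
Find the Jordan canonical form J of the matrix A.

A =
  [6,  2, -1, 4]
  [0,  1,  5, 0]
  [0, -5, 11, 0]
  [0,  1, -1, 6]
J_3(6) ⊕ J_1(6)

The characteristic polynomial is
  det(x·I − A) = x^4 - 24*x^3 + 216*x^2 - 864*x + 1296 = (x - 6)^4

Eigenvalues and multiplicities (the geometric multiplicity of λ is n − rank(A − λI), which equals the number of Jordan blocks for λ):
  λ = 6: algebraic multiplicity = 4, geometric multiplicity = 2

Determining the block sizes for each eigenvalue:
  λ = 6: with am = 4 and gm = 2, the partition is not yet determined (e.g. several partitions of 4 into 2 parts exist). Let N = A − (6)·I. Computing rank(N^1) = 2, rank(N^2) = 1, rank(N^3) = 0; the number of blocks of size ≥ j is rank(N^{j−1}) − rank(N^j), giving [2, 1, 1]. So we have 1 block(s) of size 3, 1 block(s) of size 1 → block sizes [3, 1]

Assembling the blocks gives a Jordan form
J =
  [6, 1, 0, 0]
  [0, 6, 1, 0]
  [0, 0, 6, 0]
  [0, 0, 0, 6]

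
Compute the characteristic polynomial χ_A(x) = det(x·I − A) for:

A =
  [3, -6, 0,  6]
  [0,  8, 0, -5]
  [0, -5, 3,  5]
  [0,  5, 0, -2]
x^4 - 12*x^3 + 54*x^2 - 108*x + 81

Expanding det(x·I − A) (e.g. by cofactor expansion or by noting that A is similar to its Jordan form J, which has the same characteristic polynomial as A) gives
  χ_A(x) = x^4 - 12*x^3 + 54*x^2 - 108*x + 81
which factors as (x - 3)^4. The eigenvalues (with algebraic multiplicities) are λ = 3 with multiplicity 4.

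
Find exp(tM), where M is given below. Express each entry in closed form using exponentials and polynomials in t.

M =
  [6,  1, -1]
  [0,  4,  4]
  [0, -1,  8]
e^{tM} =
  [exp(6*t), -t^2*exp(6*t)/2 + t*exp(6*t), t^2*exp(6*t) - t*exp(6*t)]
  [0, -2*t*exp(6*t) + exp(6*t), 4*t*exp(6*t)]
  [0, -t*exp(6*t), 2*t*exp(6*t) + exp(6*t)]

Strategy: write M = P · J · P⁻¹ where J is a Jordan canonical form, so e^{tM} = P · e^{tJ} · P⁻¹, and e^{tJ} can be computed block-by-block.

M has Jordan form
J =
  [6, 1, 0]
  [0, 6, 1]
  [0, 0, 6]
(up to reordering of blocks).

Per-block formulas:
  For a 3×3 Jordan block J_3(6): exp(t · J_3(6)) = e^(6t)·(I + t·N + (t^2/2)·N^2), where N is the 3×3 nilpotent shift.

After assembling e^{tJ} and conjugating by P, we get:

e^{tM} =
  [exp(6*t), -t^2*exp(6*t)/2 + t*exp(6*t), t^2*exp(6*t) - t*exp(6*t)]
  [0, -2*t*exp(6*t) + exp(6*t), 4*t*exp(6*t)]
  [0, -t*exp(6*t), 2*t*exp(6*t) + exp(6*t)]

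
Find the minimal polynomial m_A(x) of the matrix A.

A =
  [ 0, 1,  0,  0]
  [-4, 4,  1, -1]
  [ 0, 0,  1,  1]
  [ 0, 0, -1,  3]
x^3 - 6*x^2 + 12*x - 8

The characteristic polynomial is χ_A(x) = (x - 2)^4, so the eigenvalues are known. The minimal polynomial is
  m_A(x) = Π_λ (x − λ)^{k_λ}
where k_λ is the size of the *largest* Jordan block for λ (equivalently, the smallest k with (A − λI)^k v = 0 for every generalised eigenvector v of λ).

  λ = 2: largest Jordan block has size 3, contributing (x − 2)^3

So m_A(x) = (x - 2)^3 = x^3 - 6*x^2 + 12*x - 8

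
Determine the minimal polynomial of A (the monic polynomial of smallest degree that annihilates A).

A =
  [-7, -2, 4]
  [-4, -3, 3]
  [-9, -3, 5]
x^3 + 5*x^2 + 8*x + 4

The characteristic polynomial is χ_A(x) = (x + 1)*(x + 2)^2, so the eigenvalues are known. The minimal polynomial is
  m_A(x) = Π_λ (x − λ)^{k_λ}
where k_λ is the size of the *largest* Jordan block for λ (equivalently, the smallest k with (A − λI)^k v = 0 for every generalised eigenvector v of λ).

  λ = -2: largest Jordan block has size 2, contributing (x + 2)^2
  λ = -1: largest Jordan block has size 1, contributing (x + 1)

So m_A(x) = (x + 1)*(x + 2)^2 = x^3 + 5*x^2 + 8*x + 4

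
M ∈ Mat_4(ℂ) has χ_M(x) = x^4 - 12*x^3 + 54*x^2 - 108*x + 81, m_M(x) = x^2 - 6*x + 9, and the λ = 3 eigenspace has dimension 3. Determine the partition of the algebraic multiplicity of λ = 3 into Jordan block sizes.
Block sizes for λ = 3: [2, 1, 1]

Step 1 — from the characteristic polynomial, algebraic multiplicity of λ = 3 is 4. From dim ker(M − (3)·I) = 3, there are exactly 3 Jordan blocks for λ = 3.
Step 2 — from the minimal polynomial, the factor (x − 3)^2 tells us the largest block for λ = 3 has size 2.
Step 3 — with total size 4, 3 blocks, and largest block 2, the block sizes (in nonincreasing order) are [2, 1, 1].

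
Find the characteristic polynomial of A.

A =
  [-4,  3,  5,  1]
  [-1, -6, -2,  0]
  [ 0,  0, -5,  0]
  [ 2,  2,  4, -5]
x^4 + 20*x^3 + 150*x^2 + 500*x + 625

Expanding det(x·I − A) (e.g. by cofactor expansion or by noting that A is similar to its Jordan form J, which has the same characteristic polynomial as A) gives
  χ_A(x) = x^4 + 20*x^3 + 150*x^2 + 500*x + 625
which factors as (x + 5)^4. The eigenvalues (with algebraic multiplicities) are λ = -5 with multiplicity 4.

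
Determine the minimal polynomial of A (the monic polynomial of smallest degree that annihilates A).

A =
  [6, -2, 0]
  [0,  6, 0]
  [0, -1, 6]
x^2 - 12*x + 36

The characteristic polynomial is χ_A(x) = (x - 6)^3, so the eigenvalues are known. The minimal polynomial is
  m_A(x) = Π_λ (x − λ)^{k_λ}
where k_λ is the size of the *largest* Jordan block for λ (equivalently, the smallest k with (A − λI)^k v = 0 for every generalised eigenvector v of λ).

  λ = 6: largest Jordan block has size 2, contributing (x − 6)^2

So m_A(x) = (x - 6)^2 = x^2 - 12*x + 36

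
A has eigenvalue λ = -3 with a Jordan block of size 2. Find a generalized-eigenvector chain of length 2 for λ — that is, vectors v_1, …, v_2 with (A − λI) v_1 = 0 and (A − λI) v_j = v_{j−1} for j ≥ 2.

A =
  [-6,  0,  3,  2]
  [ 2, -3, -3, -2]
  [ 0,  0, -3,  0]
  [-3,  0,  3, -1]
A Jordan chain for λ = -3 of length 2:
v_1 = (0, -1, 0, 0)ᵀ
v_2 = (1, 0, 1, 0)ᵀ

Let N = A − (-3)·I. We want v_2 with N^2 v_2 = 0 but N^1 v_2 ≠ 0; then v_{j-1} := N · v_j for j = 2, …, 2.

Pick v_2 = (1, 0, 1, 0)ᵀ.
Then v_1 = N · v_2 = (0, -1, 0, 0)ᵀ.

Sanity check: (A − (-3)·I) v_1 = (0, 0, 0, 0)ᵀ = 0. ✓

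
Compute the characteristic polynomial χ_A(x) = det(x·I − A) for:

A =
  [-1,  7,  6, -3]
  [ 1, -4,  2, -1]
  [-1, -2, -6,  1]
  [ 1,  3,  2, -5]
x^4 + 16*x^3 + 96*x^2 + 256*x + 256

Expanding det(x·I − A) (e.g. by cofactor expansion or by noting that A is similar to its Jordan form J, which has the same characteristic polynomial as A) gives
  χ_A(x) = x^4 + 16*x^3 + 96*x^2 + 256*x + 256
which factors as (x + 4)^4. The eigenvalues (with algebraic multiplicities) are λ = -4 with multiplicity 4.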